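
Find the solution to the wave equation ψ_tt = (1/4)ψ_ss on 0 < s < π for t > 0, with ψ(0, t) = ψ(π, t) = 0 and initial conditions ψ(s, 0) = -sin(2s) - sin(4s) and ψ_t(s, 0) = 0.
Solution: Separating variables: ψ = Σ [A_n cos(ω_n t) + B_n sin(ω_n t)] sin(ns), ω_n = n/2. From ICs: A_2=-1, A_4=-1.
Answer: ψ(s, t) = -sin(2s)cos(t) - sin(4s)cos(2t)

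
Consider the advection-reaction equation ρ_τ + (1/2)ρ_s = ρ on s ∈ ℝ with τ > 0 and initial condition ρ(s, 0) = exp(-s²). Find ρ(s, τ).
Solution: Substitute ρ = exp(τ)u.
Then ρ_τ = exp(τ)(u_τ + u), ρ_s = exp(τ)u_s; substituting and dividing by exp(τ), the lower-order terms cancel: u_τ + (1/2)u_s = 0 (standard advection equation).
Data for u: u(s,0) = ρ(s,0) = exp(-s²).
By characteristics (ds/dτ = 1/2), u(s,τ) = f(s - (1/2)τ) with f = u(·, 0).
So u(s,τ) = exp(-(s - τ/2)²), and ρ(s,τ) = exp(τ)u(s,τ).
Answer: ρ(s, τ) = exp(τ)exp(-(s - τ/2)²)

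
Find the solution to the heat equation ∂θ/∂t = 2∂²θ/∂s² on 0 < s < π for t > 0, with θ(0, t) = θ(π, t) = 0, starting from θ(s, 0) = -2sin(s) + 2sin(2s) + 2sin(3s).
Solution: Using separation of variables θ = X(s)G(t):
Eigenfunctions: sin(ns), n = 1, 2, 3, ...
General solution: θ(s, t) = Σ c_n sin(ns) exp(-2n² t)
Matching θ(s,0) = -2sin(s) + 2sin(2s) + 2sin(3s) term by term: c_1=-2, c_2=2, c_3=2.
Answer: θ(s, t) = -2exp(-2t)sin(s) + 2exp(-8t)sin(2s) + 2exp(-18t)sin(3s)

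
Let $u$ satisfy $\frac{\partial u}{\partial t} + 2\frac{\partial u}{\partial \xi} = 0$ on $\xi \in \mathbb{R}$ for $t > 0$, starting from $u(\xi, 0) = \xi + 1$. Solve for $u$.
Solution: By method of characteristics (waves move right with speed 2):
Along characteristics $\xi - 2t =$ const, $u$ is constant, so $u(\xi,t) = f(\xi - 2t)$ with $f = u( \cdot , 0)$.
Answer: $u(\xi, t) = \xi - 2 t + 1$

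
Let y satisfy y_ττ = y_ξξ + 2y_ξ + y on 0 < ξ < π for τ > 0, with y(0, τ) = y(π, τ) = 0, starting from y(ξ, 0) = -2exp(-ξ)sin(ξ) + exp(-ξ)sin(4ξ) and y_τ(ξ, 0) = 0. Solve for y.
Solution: Substitute y = exp(-ξ)u.
Then y_ξ = exp(-ξ)(u_ξ - u), y_ξξ = exp(-ξ)(u_ξξ - 2u_ξ + u), y_ττ = exp(-ξ)u_ττ; substituting and dividing by exp(-ξ), the lower-order terms cancel: u_ττ = u_ξξ (standard wave equation).
Data for u: u(ξ,0) = exp(ξ)y(ξ,0) = -2sin(ξ) + sin(4ξ); u_τ(ξ,0) = exp(ξ)y_τ(ξ,0) = 0. The boundary conditions carry over: u(0,τ) = u(π,τ) = 0.
Separating variables: u = Σ [A_n cos(ω_n τ) + B_n sin(ω_n τ)] sin(nξ), ω_n = n. From ICs: A_1=-2, A_4=1.
So u(ξ,τ) = -2sin(ξ)cos(τ) + sin(4ξ)cos(4τ), and y(ξ,τ) = exp(-ξ)u(ξ,τ).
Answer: y(ξ, τ) = -2exp(-ξ)sin(ξ)cos(τ) + exp(-ξ)sin(4ξ)cos(4τ)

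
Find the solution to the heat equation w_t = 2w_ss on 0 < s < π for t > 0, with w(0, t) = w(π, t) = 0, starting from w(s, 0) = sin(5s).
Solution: Separating variables: w = Σ c_n exp(-2n²t) sin(ns). From w(s,0) = sin(5s): c_5=1.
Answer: w(s, t) = exp(-50t)sin(5s)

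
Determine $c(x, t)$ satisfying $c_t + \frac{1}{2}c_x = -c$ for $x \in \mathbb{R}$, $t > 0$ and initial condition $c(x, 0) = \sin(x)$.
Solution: Substitute $c = e^{-t}u$, i.e. $u = e^{t}c$.
By the product rule, $c_t = e^{-t}(u_t - u)$, $c_x = e^{-t}u_x$.
Substituting into the PDE and dividing by $e^{-t}$: $u_t - u + \frac{1}{2}u_x = -u$.
The lower-order terms cancel, leaving the standard advection equation $u_t + \frac{1}{2}u_x = 0$.
Initial data for $u$: $u(x,0) = c(x,0) = \sin(x)$.
Solve for $u$:
  By method of characteristics (waves move right with speed 1/2):
  Along characteristics $x - \frac{1}{2}t =$ const, $u$ is constant, so $u(x,t) = f(x - \frac{1}{2}t)$ with $f = u( \cdot , 0)$.
Hence $u(x,t) = - \sin(t/2 - x)$.
Transform back: $c(x,t) = e^{-t}u(x,t)$.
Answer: $c(x, t) = - e^{-t} \sin(t/2 - x)$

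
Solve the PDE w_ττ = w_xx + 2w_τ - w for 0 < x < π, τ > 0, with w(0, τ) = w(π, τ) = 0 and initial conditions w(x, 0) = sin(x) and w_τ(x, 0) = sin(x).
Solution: Substitute w = exp(τ)u, i.e. u = exp(-τ)w.
By the product rule, w_τ = exp(τ)(u_τ + u), w_ττ = exp(τ)(u_ττ + 2u_τ + u), w_xx = exp(τ)u_xx.
Substituting into the PDE and dividing by exp(τ): u_ττ + 2u_τ + u = u_xx + 2(u_τ + u) - u.
The lower-order terms cancel, leaving the standard wave equation u_ττ = u_xx.
Initial data for u: u(x,0) = w(x,0) = sin(x); u_τ(x,0) = w_τ(x,0) - w(x,0) = 0. The boundary conditions carry over: u(0,τ) = u(π,τ) = 0.
Solve for u:
  Using separation of variables u = X(x)T(τ):
  Eigenfunctions: sin(nx), n = 1, 2, 3, ...
  General solution: u(x, τ) = Σ [A_n cos(n τ) + B_n sin(n τ)] sin(nx)
  From u(x,0) = sin(x): A_1=1. From u_τ(x,0) = 0: all B_n = 0.
Hence u(x,τ) = sin(x)cos(τ).
Transform back: w(x,τ) = exp(τ)u(x,τ).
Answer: w(x, τ) = exp(τ)sin(x)cos(τ)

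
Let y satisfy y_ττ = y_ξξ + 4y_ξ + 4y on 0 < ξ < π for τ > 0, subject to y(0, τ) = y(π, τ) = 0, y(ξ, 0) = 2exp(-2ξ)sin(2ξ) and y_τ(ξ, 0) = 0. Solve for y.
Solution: Substitute y = exp(-2ξ)u.
Then y_ξ = exp(-2ξ)(u_ξ - 2u), y_ξξ = exp(-2ξ)(u_ξξ - 4u_ξ + 4u), y_ττ = exp(-2ξ)u_ττ; substituting and dividing by exp(-2ξ), the lower-order terms cancel: u_ττ = u_ξξ (standard wave equation).
Data for u: u(ξ,0) = exp(2ξ)y(ξ,0) = 2sin(2ξ); u_τ(ξ,0) = exp(2ξ)y_τ(ξ,0) = 0. The boundary conditions carry over: u(0,τ) = u(π,τ) = 0.
Separating variables: u = Σ [A_n cos(ω_n τ) + B_n sin(ω_n τ)] sin(nξ), ω_n = n. From ICs: A_2=2.
So u(ξ,τ) = 2sin(2ξ)cos(2τ), and y(ξ,τ) = exp(-2ξ)u(ξ,τ).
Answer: y(ξ, τ) = 2exp(-2ξ)sin(2ξ)cos(2τ)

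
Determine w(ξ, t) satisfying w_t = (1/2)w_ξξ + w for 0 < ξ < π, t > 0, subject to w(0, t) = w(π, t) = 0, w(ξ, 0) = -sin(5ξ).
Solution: Substitute w = exp(t)u.
Then w_t = exp(t)(u_t + u), w_ξξ = exp(t)u_ξξ; substituting and dividing by exp(t), the lower-order terms cancel: u_t = (1/2)u_ξξ (standard heat equation).
Data for u: u(ξ,0) = w(ξ,0) = -sin(5ξ). The boundary conditions carry over: u(0,t) = u(π,t) = 0.
Separating variables: u = Σ c_n exp(-n²t/2) sin(nξ). From u(ξ,0) = -sin(5ξ): c_5=-1.
So u(ξ,t) = -exp(-25t/2)sin(5ξ), and w(ξ,t) = exp(t)u(ξ,t).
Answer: w(ξ, t) = -exp(-23t/2)sin(5ξ)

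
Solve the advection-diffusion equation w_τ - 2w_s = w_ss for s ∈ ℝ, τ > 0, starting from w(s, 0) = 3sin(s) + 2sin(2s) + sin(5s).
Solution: Moving frame: η = s + 2τ, σ = τ, w = u(η,σ), so w_τ = u_σ + 2u_η and w_ss = u_ηη.
Hence w_τ - 2w_s = u_σ and the PDE becomes the heat equation u_σ = u_ηη on η ∈ ℝ.
Initial data: u(η,0) = w(η,0) = 3sin(η) + 2sin(2η) + sin(5η). Each mode sin(nη) decays as exp(-n²σ) on ℝ, so u(η,σ) = Σ c_n exp(-n²σ) sin(nη) with c_1=3, c_2=2, c_5=1: u(η,σ) = 3exp(-σ)sin(η) + 2exp(-4σ)sin(2η) + exp(-25σ)sin(5η).
Substituting back: w(s,τ) = u(s + 2τ, τ).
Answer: w(s, τ) = 3exp(-τ)sin(s + 2τ) + 2exp(-4τ)sin(2s + 4τ) + exp(-25τ)sin(5s + 10τ)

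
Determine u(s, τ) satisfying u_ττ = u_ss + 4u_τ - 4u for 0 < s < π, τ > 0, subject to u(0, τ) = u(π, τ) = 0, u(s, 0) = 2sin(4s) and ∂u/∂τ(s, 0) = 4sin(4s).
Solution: Substitute u = exp(2τ)w.
Then u_τ = exp(2τ)(w_τ + 2w), u_ττ = exp(2τ)(w_ττ + 4w_τ + 4w), u_ss = exp(2τ)w_ss; substituting and dividing by exp(2τ), the lower-order terms cancel: w_ττ = w_ss (standard wave equation).
Data for w: w(s,0) = u(s,0) = 2sin(4s); w_τ(s,0) = u_τ(s,0) - 2u(s,0) = 0. The boundary conditions carry over: w(0,τ) = w(π,τ) = 0.
Separating variables: w = Σ [A_n cos(ω_n τ) + B_n sin(ω_n τ)] sin(ns), ω_n = n. From ICs: A_4=2.
So w(s,τ) = 2sin(4s)cos(4τ), and u(s,τ) = exp(2τ)w(s,τ).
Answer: u(s, τ) = 2exp(2τ)sin(4s)cos(4τ)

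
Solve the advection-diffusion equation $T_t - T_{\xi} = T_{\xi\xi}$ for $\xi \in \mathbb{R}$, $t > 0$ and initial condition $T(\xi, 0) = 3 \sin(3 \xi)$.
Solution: Change to a moving frame: let $\eta = \xi + t$, $\sigma = t$ and write $T(\xi,t) = u(\eta,\sigma)$.
By the chain rule $T_t = u_{\sigma} + u_{\eta}$, $T_{\xi} = u_{\eta}$, $T_{\xi\xi} = u_{\eta\eta}$.
Then $T_t - T_{\xi} = u_{\sigma}$: the advection term cancels and the PDE becomes the heat equation $u_{\sigma} = u_{\eta\eta}$ on $\eta \in \mathbb{R}$.
Initial data: $u(\eta,0) = T(\eta,0) = 3 \sin(3 \eta)$.
On $\eta \in \mathbb{R}$ each mode satisfies $(\sin(n\eta))'' = -n^2 \sin(n\eta)$, so $e^{-n^2\sigma} \sin(n\eta)$ solves the heat equation; by superposition $u(\eta,\sigma) = \sum c_n e^{-n^2\sigma} \sin(n\eta)$.
Reading off the coefficients: $c_3=3$, so $u(\eta,\sigma) = 3 e^{-9 \sigma} \sin(3 \eta)$.
Substituting back $\eta = \xi + t$, $\sigma = t$: $T(\xi,t) = u(\xi + t, t)$.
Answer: $T(\xi, t) = 3 e^{-9 t} \sin(3 \xi + 3 t)$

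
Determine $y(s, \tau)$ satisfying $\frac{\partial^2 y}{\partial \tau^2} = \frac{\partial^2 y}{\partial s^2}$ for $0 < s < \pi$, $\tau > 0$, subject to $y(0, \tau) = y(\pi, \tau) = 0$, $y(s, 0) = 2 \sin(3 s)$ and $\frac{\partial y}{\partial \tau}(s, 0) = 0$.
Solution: Using separation of variables $y = X(s)T(\tau)$:
Eigenfunctions: $\sin(ns)$, $n = 1, 2, 3, \ldots$
General solution: $y(s, \tau) = \sum [A_n \cos(n \tau) + B_n \sin(n \tau)] \sin(ns)$
From $y(s,0) = 2 \sin(3 s)$: $A_3=2$. From $y_{\tau}(s,0) = 0$: all $B_n = 0$.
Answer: $y(s, \tau) = 2 \sin(3 s) \cos(3 \tau)$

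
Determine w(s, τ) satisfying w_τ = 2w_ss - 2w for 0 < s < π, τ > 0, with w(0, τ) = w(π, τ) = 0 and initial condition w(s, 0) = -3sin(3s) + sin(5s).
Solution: Substitute w = exp(-2τ)u.
Then w_τ = exp(-2τ)(u_τ - 2u), w_ss = exp(-2τ)u_ss; substituting and dividing by exp(-2τ), the lower-order terms cancel: u_τ = 2u_ss (standard heat equation).
Data for u: u(s,0) = w(s,0) = -3sin(3s) + sin(5s). The boundary conditions carry over: u(0,τ) = u(π,τ) = 0.
Separating variables: u = Σ c_n exp(-2n²τ) sin(ns). From u(s,0) = -3sin(3s) + sin(5s): c_3=-3, c_5=1.
So u(s,τ) = -3exp(-18τ)sin(3s) + exp(-50τ)sin(5s), and w(s,τ) = exp(-2τ)u(s,τ).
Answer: w(s, τ) = -3exp(-20τ)sin(3s) + exp(-52τ)sin(5s)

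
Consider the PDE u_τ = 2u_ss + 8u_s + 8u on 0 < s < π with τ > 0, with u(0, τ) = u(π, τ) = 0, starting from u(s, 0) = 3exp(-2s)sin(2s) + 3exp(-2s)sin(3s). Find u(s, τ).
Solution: Substitute u = exp(-2s)w.
Then u_s = exp(-2s)(w_s - 2w), u_ss = exp(-2s)(w_ss - 4w_s + 4w), u_τ = exp(-2s)w_τ; substituting and dividing by exp(-2s), the lower-order terms cancel: w_τ = 2w_ss (standard heat equation).
Data for w: w(s,0) = exp(2s)u(s,0) = 3sin(2s) + 3sin(3s). The boundary conditions carry over: w(0,τ) = w(π,τ) = 0.
Separating variables: w = Σ c_n exp(-2n²τ) sin(ns). From w(s,0) = 3sin(2s) + 3sin(3s): c_2=3, c_3=3.
So w(s,τ) = 3exp(-8τ)sin(2s) + 3exp(-18τ)sin(3s), and u(s,τ) = exp(-2s)w(s,τ).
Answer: u(s, τ) = 3exp(-2s)exp(-8τ)sin(2s) + 3exp(-2s)exp(-18τ)sin(3s)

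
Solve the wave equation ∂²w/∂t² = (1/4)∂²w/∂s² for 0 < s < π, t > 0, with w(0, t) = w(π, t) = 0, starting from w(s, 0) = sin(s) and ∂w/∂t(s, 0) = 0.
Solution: Separating variables: w = Σ [A_n cos(ω_n t) + B_n sin(ω_n t)] sin(ns), ω_n = n/2. From ICs: A_1=1.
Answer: w(s, t) = sin(s)cos(t/2)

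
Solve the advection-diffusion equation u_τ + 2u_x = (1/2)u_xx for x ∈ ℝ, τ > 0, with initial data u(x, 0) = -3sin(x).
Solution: Moving frame: η = x - 2τ, σ = τ, u = w(η,σ), so u_τ = w_σ - 2w_η and u_xx = w_ηη.
Hence u_τ + 2u_x = w_σ and the PDE becomes the heat equation w_σ = (1/2)w_ηη on η ∈ ℝ.
Initial data: w(η,0) = u(η,0) = -3sin(η). Each mode sin(nη) decays as exp(-n²σ/2) on ℝ, so w(η,σ) = Σ c_n exp(-n²σ/2) sin(nη) with c_1=-3: w(η,σ) = -3exp(-σ/2)sin(η).
Substituting back: u(x,τ) = w(x - 2τ, τ).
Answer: u(x, τ) = -3exp(-τ/2)sin(x - 2τ)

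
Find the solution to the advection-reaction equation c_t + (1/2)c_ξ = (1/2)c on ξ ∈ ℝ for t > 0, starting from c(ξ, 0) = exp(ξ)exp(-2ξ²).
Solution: Substitute c = exp(ξ)u.
Then c_ξ = exp(ξ)(u_ξ + u), c_t = exp(ξ)u_t; substituting and dividing by exp(ξ), the lower-order terms cancel: u_t + (1/2)u_ξ = 0 (standard advection equation).
Data for u: u(ξ,0) = exp(-ξ)c(ξ,0) = exp(-2ξ²).
By characteristics (dξ/dt = 1/2), u(ξ,t) = f(ξ - (1/2)t) with f = u(·, 0).
So u(ξ,t) = exp(-2(-t/2 + ξ)²), and c(ξ,t) = exp(ξ)u(ξ,t).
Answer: c(ξ, t) = exp(ξ)exp(-2(-t/2 + ξ)²)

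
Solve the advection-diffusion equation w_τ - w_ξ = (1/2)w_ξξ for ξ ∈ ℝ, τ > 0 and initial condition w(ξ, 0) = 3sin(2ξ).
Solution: Moving frame: η = ξ + τ, σ = τ, w = u(η,σ), so w_τ = u_σ + u_η and w_ξξ = u_ηη.
Hence w_τ - w_ξ = u_σ and the PDE becomes the heat equation u_σ = (1/2)u_ηη on η ∈ ℝ.
Initial data: u(η,0) = w(η,0) = 3sin(2η). Each mode sin(nη) decays as exp(-n²σ/2) on ℝ, so u(η,σ) = Σ c_n exp(-n²σ/2) sin(nη) with c_2=3: u(η,σ) = 3exp(-2σ)sin(2η).
Substituting back: w(ξ,τ) = u(ξ + τ, τ).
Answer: w(ξ, τ) = 3exp(-2τ)sin(2ξ + 2τ)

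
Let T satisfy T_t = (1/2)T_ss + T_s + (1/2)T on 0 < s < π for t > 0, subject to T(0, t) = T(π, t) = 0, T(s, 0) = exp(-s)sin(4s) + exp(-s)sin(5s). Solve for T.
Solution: Substitute T = exp(-s)u.
Then T_s = exp(-s)(u_s - u), T_ss = exp(-s)(u_ss - 2u_s + u), T_t = exp(-s)u_t; substituting and dividing by exp(-s), the lower-order terms cancel: u_t = (1/2)u_ss (standard heat equation).
Data for u: u(s,0) = exp(s)T(s,0) = sin(4s) + sin(5s). The boundary conditions carry over: u(0,t) = u(π,t) = 0.
Separating variables: u = Σ c_n exp(-n²t/2) sin(ns). From u(s,0) = sin(4s) + sin(5s): c_4=1, c_5=1.
So u(s,t) = exp(-8t)sin(4s) + exp(-25t/2)sin(5s), and T(s,t) = exp(-s)u(s,t).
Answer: T(s, t) = exp(-s)exp(-8t)sin(4s) + exp(-s)exp(-25t/2)sin(5s)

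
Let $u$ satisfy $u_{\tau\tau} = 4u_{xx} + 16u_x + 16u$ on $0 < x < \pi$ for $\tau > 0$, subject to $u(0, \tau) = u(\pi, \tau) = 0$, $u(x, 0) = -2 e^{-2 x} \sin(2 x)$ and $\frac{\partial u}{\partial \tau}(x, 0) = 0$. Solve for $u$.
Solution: Substitute $u = e^{-2x}w$.
Then $u_x = e^{-2x}(w_x - 2w)$, $u_{xx} = e^{-2x}(w_{xx} - 4w_x + 4w)$, $u_{\tau\tau} = e^{-2x}w_{\tau\tau}$; substituting and dividing by $e^{-2x}$, the lower-order terms cancel: $w_{\tau\tau} = 4w_{xx}$ (standard wave equation).
Data for $w$: $w(x,0) = e^{2x}u(x,0) = -2 \sin(2 x)$; $w_{\tau}(x,0) = e^{2x}u_{\tau}(x,0) = 0$. The boundary conditions carry over: $w(0,\tau) = w(\pi,\tau) = 0$.
Separating variables: $w = \sum [A_n \cos(\omega_n \tau) + B_n \sin(\omega_n \tau)] \sin(nx)$, $\omega_n = 2n$. From ICs: $A_2=-2$.
So $w(x,\tau) = -2 \sin(2 x) \cos(4 \tau)$, and $u(x,\tau) = e^{-2x}w(x,\tau)$.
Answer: $u(x, \tau) = -2 e^{-2 x} \sin(2 x) \cos(4 \tau)$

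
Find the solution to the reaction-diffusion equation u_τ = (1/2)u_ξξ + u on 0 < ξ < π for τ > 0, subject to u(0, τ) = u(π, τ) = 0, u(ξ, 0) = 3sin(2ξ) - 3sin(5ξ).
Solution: Substitute u = exp(τ)w.
Then u_τ = exp(τ)(w_τ + w), u_ξξ = exp(τ)w_ξξ; substituting and dividing by exp(τ), the lower-order terms cancel: w_τ = (1/2)w_ξξ (standard heat equation).
Data for w: w(ξ,0) = u(ξ,0) = 3sin(2ξ) - 3sin(5ξ). The boundary conditions carry over: w(0,τ) = w(π,τ) = 0.
Separating variables: w = Σ c_n exp(-n²τ/2) sin(nξ). From w(ξ,0) = 3sin(2ξ) - 3sin(5ξ): c_2=3, c_5=-3.
So w(ξ,τ) = 3exp(-2τ)sin(2ξ) - 3exp(-25τ/2)sin(5ξ), and u(ξ,τ) = exp(τ)w(ξ,τ).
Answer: u(ξ, τ) = 3exp(-τ)sin(2ξ) - 3exp(-23τ/2)sin(5ξ)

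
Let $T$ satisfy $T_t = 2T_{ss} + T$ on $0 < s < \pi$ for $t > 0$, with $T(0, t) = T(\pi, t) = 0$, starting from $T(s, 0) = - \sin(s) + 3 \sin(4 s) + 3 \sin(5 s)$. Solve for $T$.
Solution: Substitute $T = e^{t}u$.
Then $T_t = e^{t}(u_t + u)$, $T_{ss} = e^{t}u_{ss}$; substituting and dividing by $e^{t}$, the lower-order terms cancel: $u_t = 2u_{ss}$ (standard heat equation).
Data for $u$: $u(s,0) = T(s,0) = - \sin(s) + 3 \sin(4 s) + 3 \sin(5 s)$. The boundary conditions carry over: $u(0,t) = u(\pi,t) = 0$.
Separating variables: $u = \sum c_n e^{-2n^2t} \sin(ns)$. From $u(s,0) = - \sin(s) + 3 \sin(4 s) + 3 \sin(5 s)$: $c_1=-1, c_4=3, c_5=3$.
So $u(s,t) = - e^{-2 t} \sin(s) + 3 e^{-32 t} \sin(4 s) + 3 e^{-50 t} \sin(5 s)$, and $T(s,t) = e^{t}u(s,t)$.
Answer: $T(s, t) = - e^{-t} \sin(s) + 3 e^{-31 t} \sin(4 s) + 3 e^{-49 t} \sin(5 s)$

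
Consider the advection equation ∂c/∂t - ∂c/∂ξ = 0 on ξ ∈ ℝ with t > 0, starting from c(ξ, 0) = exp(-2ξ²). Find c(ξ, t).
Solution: By characteristics (dξ/dt = -1), c(ξ,t) = f(ξ + t) with f = c(·, 0).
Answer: c(ξ, t) = exp(-2(t + ξ)²)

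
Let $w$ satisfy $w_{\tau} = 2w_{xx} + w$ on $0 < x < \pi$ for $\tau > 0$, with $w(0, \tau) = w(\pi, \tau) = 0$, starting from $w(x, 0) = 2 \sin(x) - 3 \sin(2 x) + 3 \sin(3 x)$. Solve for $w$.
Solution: Substitute $w = e^{\tau}u$, i.e. $u = e^{-\tau}w$.
By the product rule, $w_{\tau} = e^{\tau}(u_{\tau} + u)$, $w_{xx} = e^{\tau}u_{xx}$.
Substituting into the PDE and dividing by $e^{\tau}$: $u_{\tau} + u = 2u_{xx} + u$.
The lower-order terms cancel, leaving the standard heat equation $u_{\tau} = 2u_{xx}$.
Initial data for $u$: $u(x,0) = w(x,0) = 2 \sin(x) - 3 \sin(2 x) + 3 \sin(3 x)$. The boundary conditions carry over: $u(0,\tau) = u(\pi,\tau) = 0$.
Solve for $u$:
  Using separation of variables $u = X(x)T(\tau)$:
  Eigenfunctions: $\sin(nx)$, $n = 1, 2, 3, \ldots$
  General solution: $u(x, \tau) = \sum c_n \sin(nx) e^{-2n^2 \tau}$
  Matching $u(x,0) = 2 \sin(x) - 3 \sin(2 x) + 3 \sin(3 x)$ term by term: $c_1=2, c_2=-3, c_3=3$.
Hence $u(x,\tau) = 2 e^{-2 \tau} \sin(x) - 3 e^{-8 \tau} \sin(2 x) + 3 e^{-18 \tau} \sin(3 x)$.
Transform back: $w(x,\tau) = e^{\tau}u(x,\tau)$.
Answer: $w(x, \tau) = 2 e^{-\tau} \sin(x) - 3 e^{-7 \tau} \sin(2 x) + 3 e^{-17 \tau} \sin(3 x)$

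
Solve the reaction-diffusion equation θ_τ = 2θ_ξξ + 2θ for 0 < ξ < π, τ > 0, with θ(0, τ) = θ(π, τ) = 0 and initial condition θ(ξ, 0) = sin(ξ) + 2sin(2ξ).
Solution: Substitute θ = exp(2τ)u, i.e. u = exp(-2τ)θ.
By the product rule, θ_τ = exp(2τ)(u_τ + 2u), θ_ξξ = exp(2τ)u_ξξ.
Substituting into the PDE and dividing by exp(2τ): u_τ + 2u = 2u_ξξ + 2u.
The lower-order terms cancel, leaving the standard heat equation u_τ = 2u_ξξ.
Initial data for u: u(ξ,0) = θ(ξ,0) = sin(ξ) + 2sin(2ξ). The boundary conditions carry over: u(0,τ) = u(π,τ) = 0.
Solve for u:
  Using separation of variables u = X(ξ)G(τ):
  Eigenfunctions: sin(nξ), n = 1, 2, 3, ...
  General solution: u(ξ, τ) = Σ c_n sin(nξ) exp(-2n² τ)
  Matching u(ξ,0) = sin(ξ) + 2sin(2ξ) term by term: c_1=1, c_2=2.
Hence u(ξ,τ) = exp(-2τ)sin(ξ) + 2exp(-8τ)sin(2ξ).
Transform back: θ(ξ,τ) = exp(2τ)u(ξ,τ).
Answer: θ(ξ, τ) = sin(ξ) + 2exp(-6τ)sin(2ξ)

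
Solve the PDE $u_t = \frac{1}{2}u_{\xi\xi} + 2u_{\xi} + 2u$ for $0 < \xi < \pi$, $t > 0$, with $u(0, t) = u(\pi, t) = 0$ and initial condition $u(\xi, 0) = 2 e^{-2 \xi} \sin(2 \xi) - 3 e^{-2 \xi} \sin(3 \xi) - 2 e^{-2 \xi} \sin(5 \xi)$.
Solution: Substitute $u = e^{-2\xi}w$, i.e. $w = e^{2\xi}u$.
By the product rule, $u_{\xi} = e^{-2\xi}(w_{\xi} - 2w)$, $u_{\xi\xi} = e^{-2\xi}(w_{\xi\xi} - 4w_{\xi} + 4w)$, $u_t = e^{-2\xi}w_t$.
Substituting into the PDE and dividing by $e^{-2\xi}$: $w_t = \frac{1}{2}(w_{\xi\xi} - 4w_{\xi} + 4w) + 2(w_{\xi} - 2w) + 2w$.
The lower-order terms cancel, leaving the standard heat equation $w_t = \frac{1}{2}w_{\xi\xi}$.
Initial data for $w$: $w(\xi,0) = e^{2\xi}u(\xi,0) = 2 \sin(2 \xi) - 3 \sin(3 \xi) - 2 \sin(5 \xi)$. The boundary conditions carry over: $w(0,t) = w(\pi,t) = 0$.
Solve for $w$:
  Using separation of variables $w = X(\xi)T(t)$:
  Eigenfunctions: $\sin(n\xi)$, $n = 1, 2, 3, \ldots$
  General solution: $w(\xi, t) = \sum c_n \sin(n\xi) e^{-n^2 t/2}$
  Matching $w(\xi,0) = 2 \sin(2 \xi) - 3 \sin(3 \xi) - 2 \sin(5 \xi)$ term by term: $c_2=2, c_3=-3, c_5=-2$.
Hence $w(\xi,t) = 2 e^{-2 t} \sin(2 \xi) - 3 e^{-9 t/2} \sin(3 \xi) - 2 e^{-25 t/2} \sin(5 \xi)$.
Transform back: $u(\xi,t) = e^{-2\xi}w(\xi,t)$.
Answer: $u(\xi, t) = 2 e^{-2 \xi} e^{-2 t} \sin(2 \xi) - 3 e^{-2 \xi} e^{-9 t/2} \sin(3 \xi) - 2 e^{-2 \xi} e^{-25 t/2} \sin(5 \xi)$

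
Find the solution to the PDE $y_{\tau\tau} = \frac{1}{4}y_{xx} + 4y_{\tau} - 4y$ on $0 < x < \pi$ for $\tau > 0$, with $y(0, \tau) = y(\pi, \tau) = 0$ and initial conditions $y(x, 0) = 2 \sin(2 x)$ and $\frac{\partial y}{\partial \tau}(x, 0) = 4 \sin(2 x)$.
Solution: Substitute $y = e^{2\tau}u$, i.e. $u = e^{-2\tau}y$.
By the product rule, $y_{\tau} = e^{2\tau}(u_{\tau} + 2u)$, $y_{\tau\tau} = e^{2\tau}(u_{\tau\tau} + 4u_{\tau} + 4u)$, $y_{xx} = e^{2\tau}u_{xx}$.
Substituting into the PDE and dividing by $e^{2\tau}$: $u_{\tau\tau} + 4u_{\tau} + 4u = \frac{1}{4}u_{xx} + 4(u_{\tau} + 2u) - 4u$.
The lower-order terms cancel, leaving the standard wave equation $u_{\tau\tau} = \frac{1}{4}u_{xx}$.
Initial data for $u$: $u(x,0) = y(x,0) = 2 \sin(2 x)$; $u_{\tau}(x,0) = y_{\tau}(x,0) - 2y(x,0) = 0$. The boundary conditions carry over: $u(0,\tau) = u(\pi,\tau) = 0$.
Solve for $u$:
  Using separation of variables $u = X(x)T(\tau)$:
  Eigenfunctions: $\sin(nx)$, $n = 1, 2, 3, \ldots$
  General solution: $u(x, \tau) = \sum [A_n \cos(n \tau/2) + B_n \sin(n \tau/2)] \sin(nx)$
  From $u(x,0) = 2 \sin(2 x)$: $A_2=2$. From $u_{\tau}(x,0) = 0$: all $B_n = 0$.
Hence $u(x,\tau) = 2 \sin(2 x) \cos(\tau)$.
Transform back: $y(x,\tau) = e^{2\tau}u(x,\tau)$.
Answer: $y(x, \tau) = 2 e^{2 \tau} \sin(2 x) \cos(\tau)$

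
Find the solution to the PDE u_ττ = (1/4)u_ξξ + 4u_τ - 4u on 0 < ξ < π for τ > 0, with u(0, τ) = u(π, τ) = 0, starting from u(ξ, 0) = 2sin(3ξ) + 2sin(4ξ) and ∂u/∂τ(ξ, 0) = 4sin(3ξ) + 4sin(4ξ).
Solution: Substitute u = exp(2τ)w, i.e. w = exp(-2τ)u.
By the product rule, u_τ = exp(2τ)(w_τ + 2w), u_ττ = exp(2τ)(w_ττ + 4w_τ + 4w), u_ξξ = exp(2τ)w_ξξ.
Substituting into the PDE and dividing by exp(2τ): w_ττ + 4w_τ + 4w = (1/4)w_ξξ + 4(w_τ + 2w) - 4w.
The lower-order terms cancel, leaving the standard wave equation w_ττ = (1/4)w_ξξ.
Initial data for w: w(ξ,0) = u(ξ,0) = 2sin(3ξ) + 2sin(4ξ); w_τ(ξ,0) = u_τ(ξ,0) - 2u(ξ,0) = 0. The boundary conditions carry over: w(0,τ) = w(π,τ) = 0.
Solve for w:
  Using separation of variables w = X(ξ)T(τ):
  Eigenfunctions: sin(nξ), n = 1, 2, 3, ...
  General solution: w(ξ, τ) = Σ [A_n cos(n τ/2) + B_n sin(n τ/2)] sin(nξ)
  From w(ξ,0) = 2sin(3ξ) + 2sin(4ξ): A_3=2, A_4=2. From w_τ(ξ,0) = 0: all B_n = 0.
Hence w(ξ,τ) = 2sin(3ξ)cos(3τ/2) + 2sin(4ξ)cos(2τ).
Transform back: u(ξ,τ) = exp(2τ)w(ξ,τ).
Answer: u(ξ, τ) = 2exp(2τ)sin(3ξ)cos(3τ/2) + 2exp(2τ)sin(4ξ)cos(2τ)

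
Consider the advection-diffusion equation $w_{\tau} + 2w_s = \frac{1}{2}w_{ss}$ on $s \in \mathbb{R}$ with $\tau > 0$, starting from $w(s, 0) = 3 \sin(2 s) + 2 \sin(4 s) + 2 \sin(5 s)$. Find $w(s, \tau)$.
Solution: Change to a moving frame: let $\eta = s - 2\tau$, $\sigma = \tau$ and write $w(s,\tau) = u(\eta,\sigma)$.
By the chain rule $w_{\tau} = u_{\sigma} - 2u_{\eta}$, $w_s = u_{\eta}$, $w_{ss} = u_{\eta\eta}$.
Then $w_{\tau} + 2w_s = u_{\sigma}$: the advection term cancels and the PDE becomes the heat equation $u_{\sigma} = \frac{1}{2}u_{\eta\eta}$ on $\eta \in \mathbb{R}$.
Initial data: $u(\eta,0) = w(\eta,0) = 3 \sin(2 \eta) + 2 \sin(4 \eta) + 2 \sin(5 \eta)$.
On $\eta \in \mathbb{R}$ each mode satisfies $(\sin(n\eta))'' = -n^2 \sin(n\eta)$, so $e^{-n^2\sigma/2} \sin(n\eta)$ solves the heat equation; by superposition $u(\eta,\sigma) = \sum c_n e^{-n^2\sigma/2} \sin(n\eta)$.
Reading off the coefficients: $c_2=3, c_4=2, c_5=2$, so $u(\eta,\sigma) = 3 e^{-2 \sigma} \sin(2 \eta) + 2 e^{-8 \sigma} \sin(4 \eta) + 2 e^{-25 \sigma/2} \sin(5 \eta)$.
Substituting back $\eta = s - 2\tau$, $\sigma = \tau$: $w(s,\tau) = u(s - 2\tau, \tau)$.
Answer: $w(s, \tau) = -3 e^{-2 \tau} \sin(4 \tau - 2 s) - 2 e^{-8 \tau} \sin(8 \tau - 4 s) - 2 e^{-25 \tau/2} \sin(10 \tau - 5 s)$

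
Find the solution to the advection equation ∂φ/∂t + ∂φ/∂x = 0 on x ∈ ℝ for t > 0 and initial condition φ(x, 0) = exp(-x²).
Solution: By method of characteristics (waves move right with speed 1):
Along characteristics x - t = const, φ is constant, so φ(x,t) = f(x - t) with f = φ(·, 0).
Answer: φ(x, t) = exp(-(-t + x)²)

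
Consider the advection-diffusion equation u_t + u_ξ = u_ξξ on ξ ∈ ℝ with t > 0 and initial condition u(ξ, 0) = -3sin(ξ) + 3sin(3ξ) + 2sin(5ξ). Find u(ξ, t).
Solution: Change to a moving frame: let η = ξ - t, σ = t and write u(ξ,t) = w(η,σ).
By the chain rule u_t = w_σ - w_η, u_ξ = w_η, u_ξξ = w_ηη.
Then u_t + u_ξ = w_σ: the advection term cancels and the PDE becomes the heat equation w_σ = w_ηη on η ∈ ℝ.
Initial data: w(η,0) = u(η,0) = -3sin(η) + 3sin(3η) + 2sin(5η).
On η ∈ ℝ each mode satisfies (sin(nη))″ = -n² sin(nη), so exp(-n²σ) sin(nη) solves the heat equation; by superposition w(η,σ) = Σ c_n exp(-n²σ) sin(nη).
Reading off the coefficients: c_1=-3, c_3=3, c_5=2, so w(η,σ) = -3exp(-σ)sin(η) + 3exp(-9σ)sin(3η) + 2exp(-25σ)sin(5η).
Substituting back η = ξ - t, σ = t: u(ξ,t) = w(ξ - t, t).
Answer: u(ξ, t) = 3exp(-t)sin(t - ξ) - 3exp(-9t)sin(3t - 3ξ) - 2exp(-25t)sin(5t - 5ξ)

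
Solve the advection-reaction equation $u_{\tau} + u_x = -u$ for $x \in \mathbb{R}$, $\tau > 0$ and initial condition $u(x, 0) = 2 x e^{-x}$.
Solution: Substitute $u = e^{-x}w$, i.e. $w = e^{x}u$.
By the product rule, $u_x = e^{-x}(w_x - w)$, $u_{\tau} = e^{-x}w_{\tau}$.
Substituting into the PDE and dividing by $e^{-x}$: $w_{\tau} + (w_x - w) = -w$.
The lower-order terms cancel, leaving the standard advection equation $w_{\tau} + w_x = 0$.
Initial data for $w$: $w(x,0) = e^{x}u(x,0) = 2 x$.
Solve for $w$:
  By method of characteristics (waves move right with speed 1):
  Along characteristics $x - \tau =$ const, $w$ is constant, so $w(x,\tau) = f(x - \tau)$ with $f = w( \cdot , 0)$.
Hence $w(x,\tau) = 2 x - 2 \tau$.
Transform back: $u(x,\tau) = e^{-x}w(x,\tau)$.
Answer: $u(x, \tau) = -2 \tau e^{-x} + 2 x e^{-x}$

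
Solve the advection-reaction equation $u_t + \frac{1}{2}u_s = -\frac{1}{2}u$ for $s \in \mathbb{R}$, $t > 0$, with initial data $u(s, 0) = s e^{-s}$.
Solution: Substitute $u = e^{-s}w$, i.e. $w = e^{s}u$.
By the product rule, $u_s = e^{-s}(w_s - w)$, $u_t = e^{-s}w_t$.
Substituting into the PDE and dividing by $e^{-s}$: $w_t + \frac{1}{2}(w_s - w) = -\frac{1}{2}w$.
The lower-order terms cancel, leaving the standard advection equation $w_t + \frac{1}{2}w_s = 0$.
Initial data for $w$: $w(s,0) = e^{s}u(s,0) = s$.
Solve for $w$:
  By method of characteristics (waves move right with speed 1/2):
  Along characteristics $s - \frac{1}{2}t =$ const, $w$ is constant, so $w(s,t) = f(s - \frac{1}{2}t)$ with $f = w( \cdot , 0)$.
Hence $w(s,t) = s - \frac{1}{2} t$.
Transform back: $u(s,t) = e^{-s}w(s,t)$.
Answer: $u(s, t) = s e^{-s} - \frac{1}{2} t e^{-s}$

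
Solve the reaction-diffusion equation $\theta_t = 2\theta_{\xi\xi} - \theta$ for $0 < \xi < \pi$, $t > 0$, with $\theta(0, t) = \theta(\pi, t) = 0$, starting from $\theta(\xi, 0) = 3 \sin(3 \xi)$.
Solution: Substitute $\theta = e^{-t}u$, i.e. $u = e^{t}\theta$.
By the product rule, $\theta_t = e^{-t}(u_t - u)$, $\theta_{\xi\xi} = e^{-t}u_{\xi\xi}$.
Substituting into the PDE and dividing by $e^{-t}$: $u_t - u = 2u_{\xi\xi} - u$.
The lower-order terms cancel, leaving the standard heat equation $u_t = 2u_{\xi\xi}$.
Initial data for $u$: $u(\xi,0) = \theta(\xi,0) = 3 \sin(3 \xi)$. The boundary conditions carry over: $u(0,t) = u(\pi,t) = 0$.
Solve for $u$:
  Using separation of variables $u = X(\xi)G(t)$:
  Eigenfunctions: $\sin(n\xi)$, $n = 1, 2, 3, \ldots$
  General solution: $u(\xi, t) = \sum c_n \sin(n\xi) e^{-2n^2 t}$
  Matching $u(\xi,0) = 3 \sin(3 \xi)$ term by term: $c_3=3$.
Hence $u(\xi,t) = 3 e^{-18 t} \sin(3 \xi)$.
Transform back: $\theta(\xi,t) = e^{-t}u(\xi,t)$.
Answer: $\theta(\xi, t) = 3 e^{-19 t} \sin(3 \xi)$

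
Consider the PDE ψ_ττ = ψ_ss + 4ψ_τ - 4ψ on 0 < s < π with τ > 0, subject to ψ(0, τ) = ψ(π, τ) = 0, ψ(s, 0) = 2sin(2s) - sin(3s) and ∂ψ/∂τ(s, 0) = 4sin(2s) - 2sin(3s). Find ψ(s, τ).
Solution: Substitute ψ = exp(2τ)u.
Then ψ_τ = exp(2τ)(u_τ + 2u), ψ_ττ = exp(2τ)(u_ττ + 4u_τ + 4u), ψ_ss = exp(2τ)u_ss; substituting and dividing by exp(2τ), the lower-order terms cancel: u_ττ = u_ss (standard wave equation).
Data for u: u(s,0) = ψ(s,0) = 2sin(2s) - sin(3s); u_τ(s,0) = ψ_τ(s,0) - 2ψ(s,0) = 0. The boundary conditions carry over: u(0,τ) = u(π,τ) = 0.
Separating variables: u = Σ [A_n cos(ω_n τ) + B_n sin(ω_n τ)] sin(ns), ω_n = n. From ICs: A_2=2, A_3=-1.
So u(s,τ) = 2sin(2s)cos(2τ) - sin(3s)cos(3τ), and ψ(s,τ) = exp(2τ)u(s,τ).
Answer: ψ(s, τ) = 2exp(2τ)sin(2s)cos(2τ) - exp(2τ)sin(3s)cos(3τ)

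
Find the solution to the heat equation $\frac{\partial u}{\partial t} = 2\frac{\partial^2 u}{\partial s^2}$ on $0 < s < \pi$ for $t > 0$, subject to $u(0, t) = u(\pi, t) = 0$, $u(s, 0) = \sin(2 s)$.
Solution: Separating variables: $u = \sum c_n e^{-2n^2t} \sin(ns)$. From $u(s,0) = \sin(2 s)$: $c_2=1$.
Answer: $u(s, t) = e^{-8 t} \sin(2 s)$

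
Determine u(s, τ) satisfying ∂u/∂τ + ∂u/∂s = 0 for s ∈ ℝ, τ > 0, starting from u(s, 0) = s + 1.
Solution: By method of characteristics (waves move right with speed 1):
Along characteristics s - τ = const, u is constant, so u(s,τ) = f(s - τ) with f = u(·, 0).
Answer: u(s, τ) = s - τ + 1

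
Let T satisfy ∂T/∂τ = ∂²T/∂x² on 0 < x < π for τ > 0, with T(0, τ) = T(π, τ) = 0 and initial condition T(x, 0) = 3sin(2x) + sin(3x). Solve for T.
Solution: Using separation of variables T = X(x)G(τ):
Eigenfunctions: sin(nx), n = 1, 2, 3, ...
General solution: T(x, τ) = Σ c_n sin(nx) exp(-n² τ)
Matching T(x,0) = 3sin(2x) + sin(3x) term by term: c_2=3, c_3=1.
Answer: T(x, τ) = 3exp(-4τ)sin(2x) + exp(-9τ)sin(3x)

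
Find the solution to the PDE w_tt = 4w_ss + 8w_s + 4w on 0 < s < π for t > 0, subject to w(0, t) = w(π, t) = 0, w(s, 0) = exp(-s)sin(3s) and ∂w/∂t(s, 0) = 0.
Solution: Substitute w = exp(-s)u.
Then w_s = exp(-s)(u_s - u), w_ss = exp(-s)(u_ss - 2u_s + u), w_tt = exp(-s)u_tt; substituting and dividing by exp(-s), the lower-order terms cancel: u_tt = 4u_ss (standard wave equation).
Data for u: u(s,0) = exp(s)w(s,0) = sin(3s); u_t(s,0) = exp(s)w_t(s,0) = 0. The boundary conditions carry over: u(0,t) = u(π,t) = 0.
Separating variables: u = Σ [A_n cos(ω_n t) + B_n sin(ω_n t)] sin(ns), ω_n = 2n. From ICs: A_3=1.
So u(s,t) = sin(3s)cos(6t), and w(s,t) = exp(-s)u(s,t).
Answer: w(s, t) = exp(-s)sin(3s)cos(6t)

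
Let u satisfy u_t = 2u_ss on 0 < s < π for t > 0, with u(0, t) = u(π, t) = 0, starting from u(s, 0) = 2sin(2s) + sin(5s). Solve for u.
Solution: Using separation of variables u = X(s)T(t):
Eigenfunctions: sin(ns), n = 1, 2, 3, ...
General solution: u(s, t) = Σ c_n sin(ns) exp(-2n² t)
Matching u(s,0) = 2sin(2s) + sin(5s) term by term: c_2=2, c_5=1.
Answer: u(s, t) = 2exp(-8t)sin(2s) + exp(-50t)sin(5s)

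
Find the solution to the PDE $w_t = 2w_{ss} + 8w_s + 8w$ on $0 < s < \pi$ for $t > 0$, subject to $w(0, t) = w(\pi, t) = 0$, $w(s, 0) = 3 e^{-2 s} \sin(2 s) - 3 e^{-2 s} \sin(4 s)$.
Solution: Substitute $w = e^{-2s}u$, i.e. $u = e^{2s}w$.
By the product rule, $w_s = e^{-2s}(u_s - 2u)$, $w_{ss} = e^{-2s}(u_{ss} - 4u_s + 4u)$, $w_t = e^{-2s}u_t$.
Substituting into the PDE and dividing by $e^{-2s}$: $u_t = 2(u_{ss} - 4u_s + 4u) + 8(u_s - 2u) + 8u$.
The lower-order terms cancel, leaving the standard heat equation $u_t = 2u_{ss}$.
Initial data for $u$: $u(s,0) = e^{2s}w(s,0) = 3 \sin(2 s) - 3 \sin(4 s)$. The boundary conditions carry over: $u(0,t) = u(\pi,t) = 0$.
Solve for $u$:
  Using separation of variables $u = X(s)T(t)$:
  Eigenfunctions: $\sin(ns)$, $n = 1, 2, 3, \ldots$
  General solution: $u(s, t) = \sum c_n \sin(ns) e^{-2n^2 t}$
  Matching $u(s,0) = 3 \sin(2 s) - 3 \sin(4 s)$ term by term: $c_2=3, c_4=-3$.
Hence $u(s,t) = 3 e^{-8 t} \sin(2 s) - 3 e^{-32 t} \sin(4 s)$.
Transform back: $w(s,t) = e^{-2s}u(s,t)$.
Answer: $w(s, t) = 3 e^{-2 s} e^{-8 t} \sin(2 s) - 3 e^{-2 s} e^{-32 t} \sin(4 s)$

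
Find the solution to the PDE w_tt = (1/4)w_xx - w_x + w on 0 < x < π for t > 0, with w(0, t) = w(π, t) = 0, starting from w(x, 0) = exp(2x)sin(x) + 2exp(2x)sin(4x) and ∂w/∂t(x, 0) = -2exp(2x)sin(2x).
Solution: Substitute w = exp(2x)u.
Then w_x = exp(2x)(u_x + 2u), w_xx = exp(2x)(u_xx + 4u_x + 4u), w_tt = exp(2x)u_tt; substituting and dividing by exp(2x), the lower-order terms cancel: u_tt = (1/4)u_xx (standard wave equation).
Data for u: u(x,0) = exp(-2x)w(x,0) = sin(x) + 2sin(4x); u_t(x,0) = exp(-2x)w_t(x,0) = -2sin(2x). The boundary conditions carry over: u(0,t) = u(π,t) = 0.
Separating variables: u = Σ [A_n cos(ω_n t) + B_n sin(ω_n t)] sin(nx), ω_n = n/2. From ICs (B_n = velocity coefficient / ω_n): A_1=1, A_4=2, B_2=-2.
So u(x,t) = -2sin(t)sin(2x) + sin(x)cos(t/2) + 2sin(4x)cos(2t), and w(x,t) = exp(2x)u(x,t).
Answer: w(x, t) = -2exp(2x)sin(t)sin(2x) + exp(2x)sin(x)cos(t/2) + 2exp(2x)sin(4x)cos(2t)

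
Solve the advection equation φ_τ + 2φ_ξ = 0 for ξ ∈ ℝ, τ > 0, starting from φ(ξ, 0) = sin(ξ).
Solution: By method of characteristics (waves move right with speed 2):
Along characteristics ξ - 2τ = const, φ is constant, so φ(ξ,τ) = f(ξ - 2τ) with f = φ(·, 0).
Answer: φ(ξ, τ) = sin(ξ - 2τ)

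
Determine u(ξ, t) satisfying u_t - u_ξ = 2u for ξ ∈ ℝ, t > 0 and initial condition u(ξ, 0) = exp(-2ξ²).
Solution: Substitute u = exp(2t)w, i.e. w = exp(-2t)u.
By the product rule, u_t = exp(2t)(w_t + 2w), u_ξ = exp(2t)w_ξ.
Substituting into the PDE and dividing by exp(2t): w_t + 2w - w_ξ = 2w.
The lower-order terms cancel, leaving the standard advection equation w_t - w_ξ = 0.
Initial data for w: w(ξ,0) = u(ξ,0) = exp(-2ξ²).
Solve for w:
  By method of characteristics (waves move left with speed 1):
  Along characteristics ξ + t = const, w is constant, so w(ξ,t) = f(ξ + t) with f = w(·, 0).
Hence w(ξ,t) = exp(-2(t + ξ)²).
Transform back: u(ξ,t) = exp(2t)w(ξ,t).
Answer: u(ξ, t) = exp(2t)exp(-2(t + ξ)²)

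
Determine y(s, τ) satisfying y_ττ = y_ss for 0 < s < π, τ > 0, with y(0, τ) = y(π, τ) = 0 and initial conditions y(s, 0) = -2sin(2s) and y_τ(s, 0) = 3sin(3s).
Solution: Using separation of variables y = X(s)T(τ):
Eigenfunctions: sin(ns), n = 1, 2, 3, ...
General solution: y(s, τ) = Σ [A_n cos(n τ) + B_n sin(n τ)] sin(ns)
From y(s,0) = -2sin(2s): A_2=-2. From y_τ(s,0) = 3sin(3s), using y_τ(s,0) = Σ ω_n B_n sin(ns) with ω_n = n: B_3 = 3/3 = 1.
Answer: y(s, τ) = -2sin(2s)cos(2τ) + sin(3s)sin(3τ)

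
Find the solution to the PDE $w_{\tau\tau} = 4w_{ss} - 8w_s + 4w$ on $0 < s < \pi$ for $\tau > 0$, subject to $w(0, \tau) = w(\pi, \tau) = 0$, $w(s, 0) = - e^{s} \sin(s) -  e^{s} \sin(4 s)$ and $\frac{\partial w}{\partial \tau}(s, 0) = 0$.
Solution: Substitute $w = e^{s}u$.
Then $w_s = e^{s}(u_s + u)$, $w_{ss} = e^{s}(u_{ss} + 2u_s + u)$, $w_{\tau\tau} = e^{s}u_{\tau\tau}$; substituting and dividing by $e^{s}$, the lower-order terms cancel: $u_{\tau\tau} = 4u_{ss}$ (standard wave equation).
Data for $u$: $u(s,0) = e^{-s}w(s,0) = - \sin(s) - \sin(4 s)$; $u_{\tau}(s,0) = e^{-s}w_{\tau}(s,0) = 0$. The boundary conditions carry over: $u(0,\tau) = u(\pi,\tau) = 0$.
Separating variables: $u = \sum [A_n \cos(\omega_n \tau) + B_n \sin(\omega_n \tau)] \sin(ns)$, $\omega_n = 2n$. From ICs: $A_1=-1, A_4=-1$.
So $u(s,\tau) = - \sin(s) \cos(2 \tau) - \sin(4 s) \cos(8 \tau)$, and $w(s,\tau) = e^{s}u(s,\tau)$.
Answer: $w(s, \tau) = - e^{s} \sin(s) \cos(2 \tau) -  e^{s} \sin(4 s) \cos(8 \tau)$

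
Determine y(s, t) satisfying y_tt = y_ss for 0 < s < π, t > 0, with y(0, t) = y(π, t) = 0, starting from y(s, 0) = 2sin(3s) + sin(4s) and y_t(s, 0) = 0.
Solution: Using separation of variables y = X(s)T(t):
Eigenfunctions: sin(ns), n = 1, 2, 3, ...
General solution: y(s, t) = Σ [A_n cos(n t) + B_n sin(n t)] sin(ns)
From y(s,0) = 2sin(3s) + sin(4s): A_3=2, A_4=1. From y_t(s,0) = 0: all B_n = 0.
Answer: y(s, t) = 2sin(3s)cos(3t) + sin(4s)cos(4t)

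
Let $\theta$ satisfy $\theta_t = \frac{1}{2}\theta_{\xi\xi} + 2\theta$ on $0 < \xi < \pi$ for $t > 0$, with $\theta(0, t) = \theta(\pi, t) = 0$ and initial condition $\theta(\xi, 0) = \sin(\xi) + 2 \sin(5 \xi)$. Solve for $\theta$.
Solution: Substitute $\theta = e^{2t}u$, i.e. $u = e^{-2t}\theta$.
By the product rule, $\theta_t = e^{2t}(u_t + 2u)$, $\theta_{\xi\xi} = e^{2t}u_{\xi\xi}$.
Substituting into the PDE and dividing by $e^{2t}$: $u_t + 2u = \frac{1}{2}u_{\xi\xi} + 2u$.
The lower-order terms cancel, leaving the standard heat equation $u_t = \frac{1}{2}u_{\xi\xi}$.
Initial data for $u$: $u(\xi,0) = \theta(\xi,0) = \sin(\xi) + 2 \sin(5 \xi)$. The boundary conditions carry over: $u(0,t) = u(\pi,t) = 0$.
Solve for $u$:
  Using separation of variables $u = X(\xi)G(t)$:
  Eigenfunctions: $\sin(n\xi)$, $n = 1, 2, 3, \ldots$
  General solution: $u(\xi, t) = \sum c_n \sin(n\xi) e^{-n^2 t/2}$
  Matching $u(\xi,0) = \sin(\xi) + 2 \sin(5 \xi)$ term by term: $c_1=1, c_5=2$.
Hence $u(\xi,t) = e^{-t/2} \sin(\xi) + 2 e^{-25 t/2} \sin(5 \xi)$.
Transform back: $\theta(\xi,t) = e^{2t}u(\xi,t)$.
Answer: $\theta(\xi, t) = e^{3 t/2} \sin(\xi) + 2 e^{-21 t/2} \sin(5 \xi)$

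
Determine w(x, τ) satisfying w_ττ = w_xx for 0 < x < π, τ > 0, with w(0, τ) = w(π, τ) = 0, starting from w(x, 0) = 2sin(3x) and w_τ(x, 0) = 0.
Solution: Using separation of variables w = X(x)T(τ):
Eigenfunctions: sin(nx), n = 1, 2, 3, ...
General solution: w(x, τ) = Σ [A_n cos(n τ) + B_n sin(n τ)] sin(nx)
From w(x,0) = 2sin(3x): A_3=2. From w_τ(x,0) = 0: all B_n = 0.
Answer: w(x, τ) = 2sin(3x)cos(3τ)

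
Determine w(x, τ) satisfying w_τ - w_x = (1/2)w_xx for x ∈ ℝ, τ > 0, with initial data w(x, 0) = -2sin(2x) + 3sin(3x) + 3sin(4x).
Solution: Moving frame: η = x + τ, σ = τ, w = u(η,σ), so w_τ = u_σ + u_η and w_xx = u_ηη.
Hence w_τ - w_x = u_σ and the PDE becomes the heat equation u_σ = (1/2)u_ηη on η ∈ ℝ.
Initial data: u(η,0) = w(η,0) = -2sin(2η) + 3sin(3η) + 3sin(4η). Each mode sin(nη) decays as exp(-n²σ/2) on ℝ, so u(η,σ) = Σ c_n exp(-n²σ/2) sin(nη) with c_2=-2, c_3=3, c_4=3: u(η,σ) = -2exp(-2σ)sin(2η) + 3exp(-8σ)sin(4η) + 3exp(-9σ/2)sin(3η).
Substituting back: w(x,τ) = u(x + τ, τ).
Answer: w(x, τ) = -2exp(-2τ)sin(2x + 2τ) + 3exp(-8τ)sin(4x + 4τ) + 3exp(-9τ/2)sin(3x + 3τ)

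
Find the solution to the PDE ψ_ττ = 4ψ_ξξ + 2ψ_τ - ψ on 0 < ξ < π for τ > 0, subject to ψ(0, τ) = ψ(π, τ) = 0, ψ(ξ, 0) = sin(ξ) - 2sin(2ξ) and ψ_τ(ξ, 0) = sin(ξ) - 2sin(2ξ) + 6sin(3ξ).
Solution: Substitute ψ = exp(τ)u, i.e. u = exp(-τ)ψ.
By the product rule, ψ_τ = exp(τ)(u_τ + u), ψ_ττ = exp(τ)(u_ττ + 2u_τ + u), ψ_ξξ = exp(τ)u_ξξ.
Substituting into the PDE and dividing by exp(τ): u_ττ + 2u_τ + u = 4u_ξξ + 2(u_τ + u) - u.
The lower-order terms cancel, leaving the standard wave equation u_ττ = 4u_ξξ.
Initial data for u: u(ξ,0) = ψ(ξ,0) = sin(ξ) - 2sin(2ξ); u_τ(ξ,0) = ψ_τ(ξ,0) - ψ(ξ,0) = 6sin(3ξ). The boundary conditions carry over: u(0,τ) = u(π,τ) = 0.
Solve for u:
  Using separation of variables u = X(ξ)T(τ):
  Eigenfunctions: sin(nξ), n = 1, 2, 3, ...
  General solution: u(ξ, τ) = Σ [A_n cos(2n τ) + B_n sin(2n τ)] sin(nξ)
  From u(ξ,0) = sin(ξ) - 2sin(2ξ): A_1=1, A_2=-2. From u_τ(ξ,0) = 6sin(3ξ), using u_τ(ξ,0) = Σ ω_n B_n sin(nξ) with ω_n = 2n: B_3 = 6/6 = 1.
Hence u(ξ,τ) = sin(ξ)cos(2τ) - 2sin(2ξ)cos(4τ) + sin(3ξ)sin(6τ).
Transform back: ψ(ξ,τ) = exp(τ)u(ξ,τ).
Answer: ψ(ξ, τ) = exp(τ)sin(ξ)cos(2τ) - 2exp(τ)sin(2ξ)cos(4τ) + exp(τ)sin(3ξ)sin(6τ)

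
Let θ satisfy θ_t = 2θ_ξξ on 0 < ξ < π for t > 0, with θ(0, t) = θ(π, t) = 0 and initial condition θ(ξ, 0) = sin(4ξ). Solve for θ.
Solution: Using separation of variables θ = X(ξ)G(t):
Eigenfunctions: sin(nξ), n = 1, 2, 3, ...
General solution: θ(ξ, t) = Σ c_n sin(nξ) exp(-2n² t)
Matching θ(ξ,0) = sin(4ξ) term by term: c_4=1.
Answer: θ(ξ, t) = exp(-32t)sin(4ξ)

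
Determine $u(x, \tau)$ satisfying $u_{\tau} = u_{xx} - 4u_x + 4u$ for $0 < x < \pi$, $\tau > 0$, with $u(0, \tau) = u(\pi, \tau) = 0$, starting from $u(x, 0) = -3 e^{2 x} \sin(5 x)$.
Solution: Substitute $u = e^{2x}w$, i.e. $w = e^{-2x}u$.
By the product rule, $u_x = e^{2x}(w_x + 2w)$, $u_{xx} = e^{2x}(w_{xx} + 4w_x + 4w)$, $u_{\tau} = e^{2x}w_{\tau}$.
Substituting into the PDE and dividing by $e^{2x}$: $w_{\tau} = (w_{xx} + 4w_x + 4w) - 4(w_x + 2w) + 4w$.
The lower-order terms cancel, leaving the standard heat equation $w_{\tau} = w_{xx}$.
Initial data for $w$: $w(x,0) = e^{-2x}u(x,0) = -3 \sin(5 x)$. The boundary conditions carry over: $w(0,\tau) = w(\pi,\tau) = 0$.
Solve for $w$:
  Using separation of variables $w = X(x)T(\tau)$:
  Eigenfunctions: $\sin(nx)$, $n = 1, 2, 3, \ldots$
  General solution: $w(x, \tau) = \sum c_n \sin(nx) e^{-n^2 \tau}$
  Matching $w(x,0) = -3 \sin(5 x)$ term by term: $c_5=-3$.
Hence $w(x,\tau) = -3 e^{-25 \tau} \sin(5 x)$.
Transform back: $u(x,\tau) = e^{2x}w(x,\tau)$.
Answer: $u(x, \tau) = -3 e^{-25 \tau} e^{2 x} \sin(5 x)$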